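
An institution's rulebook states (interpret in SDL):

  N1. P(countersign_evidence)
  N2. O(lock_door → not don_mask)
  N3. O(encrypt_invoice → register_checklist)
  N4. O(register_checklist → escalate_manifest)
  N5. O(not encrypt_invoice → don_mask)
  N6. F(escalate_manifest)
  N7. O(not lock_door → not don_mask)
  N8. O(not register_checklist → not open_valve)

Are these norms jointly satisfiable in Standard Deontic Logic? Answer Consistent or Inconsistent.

Inconsistent

Premises 7 and 2 are O(not lock_door → not don_mask) and O(lock_door → not don_mask); every ideal world satisfies not lock_door or lock_door, so in either case not don_mask holds — hence O(not don_mask).
The contrapositive of premise 5 (O(not encrypt_invoice → don_mask)) is O(not don_mask → encrypt_invoice), and O(not don_mask) is already established, so O(encrypt_invoice).
From O(encrypt_invoice) and premise 3, O(encrypt_invoice → register_checklist), we obtain O(register_checklist).
From O(register_checklist) and premise 4, O(register_checklist → escalate_manifest), we obtain O(escalate_manifest).
But premise 6, F(escalate_manifest), means O(not escalate_manifest).
We now have both O(escalate_manifest) and O(not escalate_manifest) — escalate_manifest is simultaneously obligatory and forbidden, violating the D-axiom.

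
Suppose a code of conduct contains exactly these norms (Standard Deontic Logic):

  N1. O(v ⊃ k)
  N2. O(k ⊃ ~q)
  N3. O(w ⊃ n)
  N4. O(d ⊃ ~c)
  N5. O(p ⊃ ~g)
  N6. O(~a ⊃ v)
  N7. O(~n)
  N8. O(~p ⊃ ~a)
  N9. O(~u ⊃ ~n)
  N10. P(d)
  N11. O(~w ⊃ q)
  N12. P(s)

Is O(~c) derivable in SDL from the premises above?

No

Premise 4 is O(d ⊃ ~c), but O(d) is not derivable from the premises (the permission P(d) asserts only ~O(~d), not O(d)), so it does not yield O(~c).
No other premise forces O(~c). An ideal world satisfying every premise can still have ~c false, so O(~c) is not derivable.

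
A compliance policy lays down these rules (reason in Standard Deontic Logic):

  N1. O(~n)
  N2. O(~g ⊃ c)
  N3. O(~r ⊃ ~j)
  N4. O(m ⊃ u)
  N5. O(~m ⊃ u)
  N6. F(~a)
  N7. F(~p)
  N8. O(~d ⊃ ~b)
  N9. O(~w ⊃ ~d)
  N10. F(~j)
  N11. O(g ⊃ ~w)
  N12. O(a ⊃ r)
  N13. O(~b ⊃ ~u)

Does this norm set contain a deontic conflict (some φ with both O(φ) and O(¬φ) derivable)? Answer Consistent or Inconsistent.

Consistent

Premise 3 is O(~r ⊃ ~j), but O(~r) is not derivable from the premises, so it does not yield O(~j).
So O(~j) is not derivable, and the apparent clash with O(j) does not arise.
A world satisfying every obligation exists (e.g. a=true, b=true, c=true, d=true, g=false, j=true, m=false, n=false, p=true, r=true, u=true, w=true); no atom is both obligatory and forbidden, so the set is consistent.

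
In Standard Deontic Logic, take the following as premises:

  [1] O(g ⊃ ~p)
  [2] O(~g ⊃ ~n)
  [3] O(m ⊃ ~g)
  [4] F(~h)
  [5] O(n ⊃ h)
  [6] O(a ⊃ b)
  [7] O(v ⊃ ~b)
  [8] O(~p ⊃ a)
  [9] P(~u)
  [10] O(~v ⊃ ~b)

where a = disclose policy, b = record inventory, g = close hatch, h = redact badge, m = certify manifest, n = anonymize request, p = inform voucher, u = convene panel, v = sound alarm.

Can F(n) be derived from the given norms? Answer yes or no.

By case analysis on v: premise 7 gives O(v ⊃ ~b) and premise 10 gives O(~v ⊃ ~b), so O(~b) either way.
Premise 6, O(a ⊃ b), contraposes to O(~b ⊃ ~a); with O(~b) we get O(~a).
Premise 8, O(~p ⊃ a), contraposes to O(~a ⊃ p); with O(~a) we get O(p).
The contrapositive of premise 1 (O(g ⊃ ~p)) is O(p ⊃ ~g), and O(p) is already established, so O(~g).
From O(~g) and premise 2, O(~g ⊃ ~n), we obtain O(~n).
Premises 3, 4, 5, 9 do not contribute to this derivation.
So O(~n) holds, i.e. F(n). The claim follows.

Yes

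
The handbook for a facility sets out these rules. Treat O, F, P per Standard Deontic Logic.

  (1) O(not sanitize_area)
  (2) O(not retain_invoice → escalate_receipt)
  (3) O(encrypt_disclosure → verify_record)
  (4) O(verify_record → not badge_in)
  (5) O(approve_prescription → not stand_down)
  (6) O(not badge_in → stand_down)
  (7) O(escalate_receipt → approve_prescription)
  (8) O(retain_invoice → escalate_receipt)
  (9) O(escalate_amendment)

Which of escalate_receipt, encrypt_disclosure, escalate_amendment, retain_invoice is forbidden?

encrypt_disclosure

By case analysis on retain_invoice: premise 8 gives O(retain_invoice → escalate_receipt) and premise 2 gives O(not retain_invoice → escalate_receipt), so O(escalate_receipt) either way.
With premise 7, O(escalate_receipt → approve_prescription), the K-axiom yields O(approve_prescription).
Applying K to premise 5 (O(approve_prescription → not stand_down)) and O(approve_prescription) yields O(not stand_down).
Premise 6, O(not badge_in → stand_down), contraposes to O(not stand_down → badge_in); with O(not stand_down) we get O(badge_in).
The contrapositive of premise 4 (O(verify_record → not badge_in)) is O(badge_in → not verify_record), and O(badge_in) is already established, so O(not verify_record).
Premise 3, O(encrypt_disclosure → verify_record), contraposes to O(not verify_record → not encrypt_disclosure); with O(not verify_record) we get O(not encrypt_disclosure).
So O(not encrypt_disclosure) holds, i.e. encrypt_disclosure is forbidden. None of the other listed options is forbidden under the premises.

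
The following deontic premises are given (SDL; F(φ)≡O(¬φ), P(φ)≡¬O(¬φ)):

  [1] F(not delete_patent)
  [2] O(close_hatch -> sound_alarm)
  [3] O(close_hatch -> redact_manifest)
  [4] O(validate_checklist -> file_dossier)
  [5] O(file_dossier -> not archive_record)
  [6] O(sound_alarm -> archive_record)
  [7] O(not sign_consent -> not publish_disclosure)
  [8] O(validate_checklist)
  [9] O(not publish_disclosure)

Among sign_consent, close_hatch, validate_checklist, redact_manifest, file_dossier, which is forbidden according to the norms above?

close_hatch

Premise 8 states O(validate_checklist) outright.
With premise 4, O(validate_checklist -> file_dossier), the K-axiom yields O(file_dossier).
From O(file_dossier) and premise 5, O(file_dossier -> not archive_record), we obtain O(not archive_record).
Premise 6 is O(sound_alarm -> archive_record); contrapositively O(not archive_record -> not sound_alarm). Since O(not archive_record) holds, K gives O(not sound_alarm).
Premise 2, O(close_hatch -> sound_alarm), contraposes to O(not sound_alarm -> not close_hatch); with O(not sound_alarm) we get O(not close_hatch).
So O(not close_hatch) holds, i.e. close_hatch is forbidden. None of the other listed options is forbidden under the premises.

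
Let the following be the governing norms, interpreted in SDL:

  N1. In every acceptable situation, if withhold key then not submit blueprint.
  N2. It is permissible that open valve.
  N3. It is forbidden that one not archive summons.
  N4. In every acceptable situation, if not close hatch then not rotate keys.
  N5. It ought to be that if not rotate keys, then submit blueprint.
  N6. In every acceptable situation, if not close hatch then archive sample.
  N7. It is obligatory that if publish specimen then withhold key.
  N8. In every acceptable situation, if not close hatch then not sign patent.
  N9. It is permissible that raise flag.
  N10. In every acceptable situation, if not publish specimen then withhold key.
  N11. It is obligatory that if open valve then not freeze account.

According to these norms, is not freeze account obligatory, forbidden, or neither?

Neither

Premise 11 is O(open_valve → ¬freeze_account), but O(open_valve) is not derivable from the premises (the permission P(open_valve) asserts only ¬O(¬open_valve), not O(open_valve)), so it does not yield O(¬freeze_account).
No premise or chain of K-axiom applications forces O(¬freeze_account), and none forces O(freeze_account). So ¬freeze_account is neither obligatory nor forbidden under these norms.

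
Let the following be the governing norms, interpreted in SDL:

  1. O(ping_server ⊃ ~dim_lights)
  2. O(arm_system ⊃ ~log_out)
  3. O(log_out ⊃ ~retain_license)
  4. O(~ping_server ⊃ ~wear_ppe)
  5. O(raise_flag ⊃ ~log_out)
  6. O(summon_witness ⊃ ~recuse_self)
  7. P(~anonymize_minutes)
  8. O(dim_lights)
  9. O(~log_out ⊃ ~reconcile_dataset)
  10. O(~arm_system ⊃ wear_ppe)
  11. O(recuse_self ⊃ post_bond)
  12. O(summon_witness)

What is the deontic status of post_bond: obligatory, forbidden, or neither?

Neither

Premise 11 is O(recuse_self ⊃ post_bond), but O(recuse_self) is not derivable from the premises, so it does not yield O(post_bond).
No premise or chain of K-axiom applications forces O(post_bond), and none forces O(~post_bond). So post_bond is neither obligatory nor forbidden under these norms.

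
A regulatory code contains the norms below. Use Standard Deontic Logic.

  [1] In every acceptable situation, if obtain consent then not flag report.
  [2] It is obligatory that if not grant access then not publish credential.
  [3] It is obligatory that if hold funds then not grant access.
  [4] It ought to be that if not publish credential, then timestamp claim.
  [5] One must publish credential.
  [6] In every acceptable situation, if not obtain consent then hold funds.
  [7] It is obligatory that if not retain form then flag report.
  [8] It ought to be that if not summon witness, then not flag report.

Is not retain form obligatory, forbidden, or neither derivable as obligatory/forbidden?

Premise 5 gives O(publish_credential).
Premise 2 is O(¬grant_access → ¬publish_credential); contrapositively O(publish_credential → grant_access). Since O(publish_credential) holds, K gives O(grant_access).
Premise 3, O(hold_funds → ¬grant_access), contraposes to O(grant_access → ¬hold_funds); with O(grant_access) we get O(¬hold_funds).
Premise 6, O(¬obtain_consent → hold_funds), contraposes to O(¬hold_funds → obtain_consent); with O(¬hold_funds) we get O(obtain_consent).
Premise 1 is O(obtain_consent → ¬flag_report); since O(obtain_consent), deontic closure gives O(¬flag_report).
Premise 7 is O(¬retain_form → flag_report); contrapositively O(¬flag_report → retain_form). Since O(¬flag_report) holds, K gives O(retain_form).
Premises 4, 8 do not contribute to this derivation.
Thus O(retain_form), which is F(¬retain_form): ¬retain_form is forbidden.

Forbidden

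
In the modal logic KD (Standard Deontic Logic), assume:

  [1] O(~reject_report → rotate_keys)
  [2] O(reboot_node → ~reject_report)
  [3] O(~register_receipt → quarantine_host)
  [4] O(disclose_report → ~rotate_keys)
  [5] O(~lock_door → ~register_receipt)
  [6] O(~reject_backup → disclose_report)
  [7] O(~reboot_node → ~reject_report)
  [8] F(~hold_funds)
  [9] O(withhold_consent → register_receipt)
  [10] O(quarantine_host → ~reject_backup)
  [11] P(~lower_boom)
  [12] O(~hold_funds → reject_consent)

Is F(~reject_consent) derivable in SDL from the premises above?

Premise 12 is O(~hold_funds → reject_consent), but O(~hold_funds) is not derivable from the premises, so it does not yield O(reject_consent).
No other premise forces O(reject_consent). An ideal world satisfying every premise can still have ~reject_consent true, so F(~reject_consent) is not derivable.

No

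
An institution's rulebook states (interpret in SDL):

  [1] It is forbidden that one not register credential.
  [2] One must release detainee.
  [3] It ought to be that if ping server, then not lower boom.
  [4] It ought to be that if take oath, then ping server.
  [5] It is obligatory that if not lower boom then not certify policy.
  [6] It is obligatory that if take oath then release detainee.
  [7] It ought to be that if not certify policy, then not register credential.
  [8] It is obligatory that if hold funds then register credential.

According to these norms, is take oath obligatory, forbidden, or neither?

F(¬register_credential) at premise 1 means O(register_credential).
Premise 7 is O(¬certify_policy → ¬register_credential); contrapositively O(register_credential → certify_policy). Since O(register_credential) holds, K gives O(certify_policy).
Premise 5, O(¬lower_boom → ¬certify_policy), contraposes to O(certify_policy → lower_boom); with O(certify_policy) we get O(lower_boom).
The contrapositive of premise 3 (O(ping_server → ¬lower_boom)) is O(lower_boom → ¬ping_server), and O(lower_boom) is already established, so O(¬ping_server).
Premise 4 is O(take_oath → ping_server); contrapositively O(¬ping_server → ¬take_oath). Since O(¬ping_server) holds, K gives O(¬take_oath).
Premises 2, 6, 8 do not contribute to this derivation.
Thus O(¬take_oath), which is F(take_oath): take_oath is forbidden.

Forbidden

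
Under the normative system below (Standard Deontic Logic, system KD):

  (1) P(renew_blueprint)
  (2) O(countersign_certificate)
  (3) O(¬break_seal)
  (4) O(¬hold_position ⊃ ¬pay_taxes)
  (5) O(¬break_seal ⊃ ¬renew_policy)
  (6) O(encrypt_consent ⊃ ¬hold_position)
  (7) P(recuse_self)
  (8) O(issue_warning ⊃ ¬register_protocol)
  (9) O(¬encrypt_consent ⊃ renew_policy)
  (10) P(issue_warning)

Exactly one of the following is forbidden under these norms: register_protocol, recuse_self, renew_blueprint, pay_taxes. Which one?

From premise 3 we have O(¬break_seal).
From O(¬break_seal) and premise 5, O(¬break_seal ⊃ ¬renew_policy), we obtain O(¬renew_policy).
The contrapositive of premise 9 (O(¬encrypt_consent ⊃ renew_policy)) is O(¬renew_policy ⊃ encrypt_consent), and O(¬renew_policy) is already established, so O(encrypt_consent).
With premise 6, O(encrypt_consent ⊃ ¬hold_position), the K-axiom yields O(¬hold_position).
Premise 4 is O(¬hold_position ⊃ ¬pay_taxes); since O(¬hold_position), deontic closure gives O(¬pay_taxes).
So O(¬pay_taxes) holds, i.e. pay_taxes is forbidden. None of the other listed options is forbidden under the premises.

pay_taxes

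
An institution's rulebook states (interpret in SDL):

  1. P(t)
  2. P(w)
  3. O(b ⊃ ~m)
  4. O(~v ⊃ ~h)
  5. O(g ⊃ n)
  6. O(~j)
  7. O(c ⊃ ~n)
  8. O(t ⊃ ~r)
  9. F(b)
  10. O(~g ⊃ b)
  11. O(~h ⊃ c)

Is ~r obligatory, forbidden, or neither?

Premise 8 is O(t ⊃ ~r), but O(t) is not derivable from the premises (the permission P(t) asserts only ~O(~t), not O(t)), so it does not yield O(~r).
No premise or chain of K-axiom applications forces O(~r), and none forces O(r). So ~r is neither obligatory nor forbidden under these norms.

Neither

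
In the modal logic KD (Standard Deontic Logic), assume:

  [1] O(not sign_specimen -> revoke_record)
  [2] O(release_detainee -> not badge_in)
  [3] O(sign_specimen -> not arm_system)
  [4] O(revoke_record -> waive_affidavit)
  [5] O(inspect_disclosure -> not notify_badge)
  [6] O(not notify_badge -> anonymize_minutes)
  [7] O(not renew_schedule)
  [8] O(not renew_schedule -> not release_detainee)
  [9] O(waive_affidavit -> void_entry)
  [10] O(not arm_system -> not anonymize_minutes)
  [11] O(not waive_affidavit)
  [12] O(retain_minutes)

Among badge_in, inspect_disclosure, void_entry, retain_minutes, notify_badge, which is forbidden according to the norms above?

inspect_disclosure

Premise 11 gives O(not waive_affidavit).
The contrapositive of premise 4 (O(revoke_record -> waive_affidavit)) is O(not waive_affidavit -> not revoke_record), and O(not waive_affidavit) is already established, so O(not revoke_record).
Premise 1, O(not sign_specimen -> revoke_record), contraposes to O(not revoke_record -> sign_specimen); with O(not revoke_record) we get O(sign_specimen).
With premise 3, O(sign_specimen -> not arm_system), the K-axiom yields O(not arm_system).
Premise 10 is O(not arm_system -> not anonymize_minutes); since O(not arm_system), deontic closure gives O(not anonymize_minutes).
The contrapositive of premise 6 (O(not notify_badge -> anonymize_minutes)) is O(not anonymize_minutes -> notify_badge), and O(not anonymize_minutes) is already established, so O(notify_badge).
Premise 5 is O(inspect_disclosure -> not notify_badge); contrapositively O(notify_badge -> not inspect_disclosure). Since O(notify_badge) holds, K gives O(not inspect_disclosure).
So O(not inspect_disclosure) holds, i.e. inspect_disclosure is forbidden. None of the other listed options is forbidden under the premises.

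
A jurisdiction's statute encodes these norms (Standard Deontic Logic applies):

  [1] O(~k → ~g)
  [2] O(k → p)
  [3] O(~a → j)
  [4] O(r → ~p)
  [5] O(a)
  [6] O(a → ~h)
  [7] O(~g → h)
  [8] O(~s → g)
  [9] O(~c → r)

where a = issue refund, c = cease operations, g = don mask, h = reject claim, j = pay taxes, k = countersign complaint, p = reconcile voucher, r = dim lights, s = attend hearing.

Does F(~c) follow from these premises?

Premise 5 states O(a) outright.
With premise 6, O(a → ~h), the K-axiom yields O(~h).
Premise 7 is O(~g → h); contrapositively O(~h → g). Since O(~h) holds, K gives O(g).
Premise 1, O(~k → ~g), contraposes to O(g → k); with O(g) we get O(k).
Premise 2 is O(k → p); since O(k), deontic closure gives O(p).
Premise 4 is O(r → ~p); contrapositively O(p → ~r). Since O(p) holds, K gives O(~r).
The contrapositive of premise 9 (O(~c → r)) is O(~r → c), and O(~r) is already established, so O(c).
Premises 3, 8 do not contribute to this derivation.
So O(c) holds, i.e. F(~c). The claim follows.

Yes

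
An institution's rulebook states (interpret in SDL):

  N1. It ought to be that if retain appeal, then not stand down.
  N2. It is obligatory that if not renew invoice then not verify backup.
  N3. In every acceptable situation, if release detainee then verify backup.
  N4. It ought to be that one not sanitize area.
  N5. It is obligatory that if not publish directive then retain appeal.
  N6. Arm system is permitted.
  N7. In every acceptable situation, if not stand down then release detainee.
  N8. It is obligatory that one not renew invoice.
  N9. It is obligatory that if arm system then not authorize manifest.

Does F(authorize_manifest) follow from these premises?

No

Premise 9 is O(arm_system → ¬authorize_manifest), but O(arm_system) is not derivable from the premises (the permission P(arm_system) asserts only ¬O(¬arm_system), not O(arm_system)), so it does not yield O(¬authorize_manifest).
No other premise forces O(¬authorize_manifest). An ideal world satisfying every premise can still have authorize_manifest true, so F(authorize_manifest) is not derivable.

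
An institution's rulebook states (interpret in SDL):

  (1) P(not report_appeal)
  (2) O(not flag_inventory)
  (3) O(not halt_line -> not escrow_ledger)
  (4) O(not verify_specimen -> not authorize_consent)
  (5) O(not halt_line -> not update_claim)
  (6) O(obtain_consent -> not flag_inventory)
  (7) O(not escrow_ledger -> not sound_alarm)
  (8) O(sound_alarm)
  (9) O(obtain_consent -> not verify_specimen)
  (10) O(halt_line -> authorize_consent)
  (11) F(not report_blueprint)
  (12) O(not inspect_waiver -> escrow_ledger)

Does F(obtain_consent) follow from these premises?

From premise 8 we have O(sound_alarm).
Premise 7, O(not escrow_ledger -> not sound_alarm), contraposes to O(sound_alarm -> escrow_ledger); with O(sound_alarm) we get O(escrow_ledger).
Premise 3 is O(not halt_line -> not escrow_ledger); contrapositively O(escrow_ledger -> halt_line). Since O(escrow_ledger) holds, K gives O(halt_line).
With premise 10, O(halt_line -> authorize_consent), the K-axiom yields O(authorize_consent).
Premise 4, O(not verify_specimen -> not authorize_consent), contraposes to O(authorize_consent -> verify_specimen); with O(authorize_consent) we get O(verify_specimen).
The contrapositive of premise 9 (O(obtain_consent -> not verify_specimen)) is O(verify_specimen -> not obtain_consent), and O(verify_specimen) is already established, so O(not obtain_consent).
Premises 1, 2, 5, 6, 11, 12 do not contribute to this derivation.
So O(not obtain_consent) holds, i.e. F(obtain_consent). The claim follows.

Yes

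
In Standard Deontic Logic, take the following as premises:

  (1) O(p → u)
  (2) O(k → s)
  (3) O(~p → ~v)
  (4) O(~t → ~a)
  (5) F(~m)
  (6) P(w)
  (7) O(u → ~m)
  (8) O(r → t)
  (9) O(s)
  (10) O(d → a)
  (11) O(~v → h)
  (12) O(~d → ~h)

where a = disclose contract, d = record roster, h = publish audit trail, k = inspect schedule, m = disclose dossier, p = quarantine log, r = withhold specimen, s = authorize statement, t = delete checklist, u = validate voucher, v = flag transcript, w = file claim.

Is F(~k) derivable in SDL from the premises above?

No

Premise 2 is O(k → s); even if O(s) held, inferring O(k) would be affirming the consequent — invalid.
No other premise forces O(k). An ideal world satisfying every premise can still have ~k true, so F(~k) is not derivable.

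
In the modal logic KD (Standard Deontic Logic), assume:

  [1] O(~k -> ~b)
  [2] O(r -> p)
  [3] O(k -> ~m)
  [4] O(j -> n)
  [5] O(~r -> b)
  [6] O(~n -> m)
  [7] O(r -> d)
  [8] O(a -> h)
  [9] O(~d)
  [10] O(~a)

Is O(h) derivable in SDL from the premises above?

No

Premise 8 is O(a -> h), but O(a) is not derivable from the premises, so it does not yield O(h).
No other premise forces O(h). An ideal world satisfying every premise can still have h false, so O(h) is not derivable.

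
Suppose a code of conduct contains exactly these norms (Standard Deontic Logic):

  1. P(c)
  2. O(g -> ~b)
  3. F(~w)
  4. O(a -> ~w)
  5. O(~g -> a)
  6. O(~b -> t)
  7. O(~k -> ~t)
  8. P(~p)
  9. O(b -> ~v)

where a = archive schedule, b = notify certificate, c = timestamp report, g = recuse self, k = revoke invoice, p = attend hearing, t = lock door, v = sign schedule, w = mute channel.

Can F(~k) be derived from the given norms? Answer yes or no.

Premise 3 is F(~w), i.e. O(w).
The contrapositive of premise 4 (O(a -> ~w)) is O(w -> ~a), and O(w) is already established, so O(~a).
Premise 5 is O(~g -> a); contrapositively O(~a -> g). Since O(~a) holds, K gives O(g).
From O(g) and premise 2, O(g -> ~b), we obtain O(~b).
Premise 6 is O(~b -> t); since O(~b), deontic closure gives O(t).
Premise 7, O(~k -> ~t), contraposes to O(t -> k); with O(t) we get O(k).
Premises 1, 8, 9 do not contribute to this derivation.
So O(k) holds, i.e. F(~k). The claim follows.

Yes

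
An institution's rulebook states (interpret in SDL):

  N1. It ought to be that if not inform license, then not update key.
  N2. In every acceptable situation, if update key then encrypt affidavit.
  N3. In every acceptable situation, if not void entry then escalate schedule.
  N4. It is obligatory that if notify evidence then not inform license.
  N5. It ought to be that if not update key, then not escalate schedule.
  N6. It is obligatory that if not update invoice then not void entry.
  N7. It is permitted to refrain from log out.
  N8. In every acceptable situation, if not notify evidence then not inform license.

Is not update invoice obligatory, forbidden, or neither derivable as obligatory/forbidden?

By case analysis on notify_evidence: premise 4 gives O(notify_evidence → ¬inform_license) and premise 8 gives O(¬notify_evidence → ¬inform_license), so O(¬inform_license) either way.
From O(¬inform_license) and premise 1, O(¬inform_license → ¬update_key), we obtain O(¬update_key).
Applying K to premise 5 (O(¬update_key → ¬escalate_schedule)) and O(¬update_key) yields O(¬escalate_schedule).
The contrapositive of premise 3 (O(¬void_entry → escalate_schedule)) is O(¬escalate_schedule → void_entry), and O(¬escalate_schedule) is already established, so O(void_entry).
Premise 6 is O(¬update_invoice → ¬void_entry); contrapositively O(void_entry → update_invoice). Since O(void_entry) holds, K gives O(update_invoice).
Premises 2, 7 do not contribute to this derivation.
Thus O(update_invoice), which is F(¬update_invoice): ¬update_invoice is forbidden.

Forbidden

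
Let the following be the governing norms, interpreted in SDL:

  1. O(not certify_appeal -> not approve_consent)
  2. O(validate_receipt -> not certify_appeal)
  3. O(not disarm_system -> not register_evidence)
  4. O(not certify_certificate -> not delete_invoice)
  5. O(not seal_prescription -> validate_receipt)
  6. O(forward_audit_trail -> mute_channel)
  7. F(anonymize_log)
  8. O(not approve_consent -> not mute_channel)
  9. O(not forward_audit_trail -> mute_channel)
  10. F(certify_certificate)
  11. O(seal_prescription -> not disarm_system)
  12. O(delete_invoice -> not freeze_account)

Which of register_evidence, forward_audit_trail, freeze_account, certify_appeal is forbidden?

register_evidence

By case analysis on not forward_audit_trail: premise 9 gives O(not forward_audit_trail -> mute_channel) and premise 6 gives O(forward_audit_trail -> mute_channel), so O(mute_channel) either way.
Premise 8, O(not approve_consent -> not mute_channel), contraposes to O(mute_channel -> approve_consent); with O(mute_channel) we get O(approve_consent).
Premise 1, O(not certify_appeal -> not approve_consent), contraposes to O(approve_consent -> certify_appeal); with O(approve_consent) we get O(certify_appeal).
The contrapositive of premise 2 (O(validate_receipt -> not certify_appeal)) is O(certify_appeal -> not validate_receipt), and O(certify_appeal) is already established, so O(not validate_receipt).
Premise 5, O(not seal_prescription -> validate_receipt), contraposes to O(not validate_receipt -> seal_prescription); with O(not validate_receipt) we get O(seal_prescription).
Premise 11 is O(seal_prescription -> not disarm_system); since O(seal_prescription), deontic closure gives O(not disarm_system).
Premise 3 is O(not disarm_system -> not register_evidence); since O(not disarm_system), deontic closure gives O(not register_evidence).
So O(not register_evidence) holds, i.e. register_evidence is forbidden. None of the other listed options is forbidden under the premises.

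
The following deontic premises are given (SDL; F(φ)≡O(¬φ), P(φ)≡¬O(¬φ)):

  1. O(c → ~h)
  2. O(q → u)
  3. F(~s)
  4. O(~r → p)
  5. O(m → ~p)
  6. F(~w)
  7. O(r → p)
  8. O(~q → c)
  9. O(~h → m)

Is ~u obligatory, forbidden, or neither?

Forbidden

Premises 7 and 4 are O(r → p) and O(~r → p); every ideal world satisfies r or ~r, so in either case p holds — hence O(p).
Premise 5 is O(m → ~p); contrapositively O(p → ~m). Since O(p) holds, K gives O(~m).
The contrapositive of premise 9 (O(~h → m)) is O(~m → h), and O(~m) is already established, so O(h).
Premise 1 is O(c → ~h); contrapositively O(h → ~c). Since O(h) holds, K gives O(~c).
Premise 8, O(~q → c), contraposes to O(~c → q); with O(~c) we get O(q).
From O(q) and premise 2, O(q → u), we obtain O(u).
Premises 3, 6 do not contribute to this derivation.
Thus O(u), which is F(~u): ~u is forbidden.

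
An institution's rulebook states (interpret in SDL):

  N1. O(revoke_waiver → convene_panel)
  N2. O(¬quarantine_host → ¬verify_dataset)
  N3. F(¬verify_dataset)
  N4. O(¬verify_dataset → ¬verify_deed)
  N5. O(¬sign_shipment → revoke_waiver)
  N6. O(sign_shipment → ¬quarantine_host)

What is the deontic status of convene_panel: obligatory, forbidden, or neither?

Obligatory

Premise 3 is F(¬verify_dataset), i.e. O(verify_dataset).
The contrapositive of premise 2 (O(¬quarantine_host → ¬verify_dataset)) is O(verify_dataset → quarantine_host), and O(verify_dataset) is already established, so O(quarantine_host).
Premise 6 is O(sign_shipment → ¬quarantine_host); contrapositively O(quarantine_host → ¬sign_shipment). Since O(quarantine_host) holds, K gives O(¬sign_shipment).
From O(¬sign_shipment) and premise 5, O(¬sign_shipment → revoke_waiver), we obtain O(revoke_waiver).
With premise 1, O(revoke_waiver → convene_panel), the K-axiom yields O(convene_panel).
Premise 4 does not contribute to this derivation.
Hence convene_panel is obligatory.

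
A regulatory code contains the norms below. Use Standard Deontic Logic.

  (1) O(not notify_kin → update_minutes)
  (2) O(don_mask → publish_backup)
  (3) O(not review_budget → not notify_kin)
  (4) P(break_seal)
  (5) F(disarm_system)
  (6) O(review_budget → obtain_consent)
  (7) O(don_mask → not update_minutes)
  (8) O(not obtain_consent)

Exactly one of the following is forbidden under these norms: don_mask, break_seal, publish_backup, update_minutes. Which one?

Premise 8 states O(not obtain_consent) outright.
The contrapositive of premise 6 (O(review_budget → obtain_consent)) is O(not obtain_consent → not review_budget), and O(not obtain_consent) is already established, so O(not review_budget).
Premise 3 is O(not review_budget → not notify_kin); since O(not review_budget), deontic closure gives O(not notify_kin).
Premise 1 is O(not notify_kin → update_minutes); since O(not notify_kin), deontic closure gives O(update_minutes).
Premise 7, O(don_mask → not update_minutes), contraposes to O(update_minutes → not don_mask); with O(update_minutes) we get O(not don_mask).
So O(not don_mask) holds, i.e. don_mask is forbidden. None of the other listed options is forbidden under the premises.

don_mask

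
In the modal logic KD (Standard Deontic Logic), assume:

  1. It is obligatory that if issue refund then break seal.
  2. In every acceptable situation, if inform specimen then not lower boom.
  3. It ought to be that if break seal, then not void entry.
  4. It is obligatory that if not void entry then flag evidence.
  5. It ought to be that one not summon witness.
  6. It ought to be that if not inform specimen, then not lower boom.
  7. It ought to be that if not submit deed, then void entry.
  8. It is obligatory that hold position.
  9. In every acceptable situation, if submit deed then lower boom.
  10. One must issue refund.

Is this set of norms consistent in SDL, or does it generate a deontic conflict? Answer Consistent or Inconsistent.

Inconsistent

Premises 2 and 6 are O(inform_specimen → ¬lower_boom) and O(¬inform_specimen → ¬lower_boom); every ideal world satisfies inform_specimen or ¬inform_specimen, so in either case ¬lower_boom holds — hence O(¬lower_boom).
Premise 9, O(submit_deed → lower_boom), contraposes to O(¬lower_boom → ¬submit_deed); with O(¬lower_boom) we get O(¬submit_deed).
Applying K to premise 7 (O(¬submit_deed → void_entry)) and O(¬submit_deed) yields O(void_entry).
Premise 3 is O(break_seal → ¬void_entry); contrapositively O(void_entry → ¬break_seal). Since O(void_entry) holds, K gives O(¬break_seal).
Premise 1, O(issue_refund → break_seal), contraposes to O(¬break_seal → ¬issue_refund); with O(¬break_seal) we get O(¬issue_refund).
Yet premise 10 states O(issue_refund).
We now have both O(¬issue_refund) and O(issue_refund) — issue_refund is simultaneously obligatory and forbidden, violating the D-axiom.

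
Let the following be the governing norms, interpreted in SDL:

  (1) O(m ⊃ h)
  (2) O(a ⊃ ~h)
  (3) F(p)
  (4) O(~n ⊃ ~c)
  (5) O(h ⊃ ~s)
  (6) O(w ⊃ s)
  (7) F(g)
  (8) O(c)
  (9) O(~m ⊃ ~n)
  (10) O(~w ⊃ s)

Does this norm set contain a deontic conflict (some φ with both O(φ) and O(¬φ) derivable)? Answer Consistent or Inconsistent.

Inconsistent

Premises 6 and 10 are O(w ⊃ s) and O(~w ⊃ s); every ideal world satisfies w or ~w, so in either case s holds — hence O(s).
The contrapositive of premise 5 (O(h ⊃ ~s)) is O(s ⊃ ~h), and O(s) is already established, so O(~h).
The contrapositive of premise 1 (O(m ⊃ h)) is O(~h ⊃ ~m), and O(~h) is already established, so O(~m).
Applying K to premise 9 (O(~m ⊃ ~n)) and O(~m) yields O(~n).
With premise 4, O(~n ⊃ ~c), the K-axiom yields O(~c).
But premise 8 directly asserts O(c).
We now have both O(~c) and O(c) — c is simultaneously obligatory and forbidden, violating the D-axiom.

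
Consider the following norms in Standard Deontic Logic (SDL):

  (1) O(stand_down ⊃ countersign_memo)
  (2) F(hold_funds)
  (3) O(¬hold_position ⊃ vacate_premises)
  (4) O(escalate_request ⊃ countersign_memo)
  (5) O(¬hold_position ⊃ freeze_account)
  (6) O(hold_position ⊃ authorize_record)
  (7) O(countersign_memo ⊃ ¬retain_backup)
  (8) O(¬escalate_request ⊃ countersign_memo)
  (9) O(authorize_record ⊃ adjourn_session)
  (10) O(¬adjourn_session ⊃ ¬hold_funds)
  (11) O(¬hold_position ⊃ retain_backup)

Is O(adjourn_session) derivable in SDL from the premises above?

Yes

Premises 4 and 8 are O(escalate_request ⊃ countersign_memo) and O(¬escalate_request ⊃ countersign_memo); every ideal world satisfies escalate_request or ¬escalate_request, so in either case countersign_memo holds — hence O(countersign_memo).
Premise 7 is O(countersign_memo ⊃ ¬retain_backup); since O(countersign_memo), deontic closure gives O(¬retain_backup).
Premise 11 is O(¬hold_position ⊃ retain_backup); contrapositively O(¬retain_backup ⊃ hold_position). Since O(¬retain_backup) holds, K gives O(hold_position).
From O(hold_position) and premise 6, O(hold_position ⊃ authorize_record), we obtain O(authorize_record).
Premise 9 is O(authorize_record ⊃ adjourn_session); since O(authorize_record), deontic closure gives O(adjourn_session).
Premises 1, 2, 3, 5, 10 do not contribute to this derivation.
So O(adjourn_session) follows.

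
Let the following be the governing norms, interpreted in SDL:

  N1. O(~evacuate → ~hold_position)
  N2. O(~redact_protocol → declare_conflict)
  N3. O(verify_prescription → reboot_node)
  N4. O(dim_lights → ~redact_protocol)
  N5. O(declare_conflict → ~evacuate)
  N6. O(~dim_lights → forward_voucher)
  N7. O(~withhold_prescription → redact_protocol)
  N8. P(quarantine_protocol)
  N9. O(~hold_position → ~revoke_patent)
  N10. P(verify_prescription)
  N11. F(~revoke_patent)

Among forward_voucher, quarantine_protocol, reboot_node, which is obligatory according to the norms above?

forward_voucher

Premise 11, F(~revoke_patent), is equivalent to O(revoke_patent).
Premise 9 is O(~hold_position → ~revoke_patent); contrapositively O(revoke_patent → hold_position). Since O(revoke_patent) holds, K gives O(hold_position).
Premise 1 is O(~evacuate → ~hold_position); contrapositively O(hold_position → evacuate). Since O(hold_position) holds, K gives O(evacuate).
The contrapositive of premise 5 (O(declare_conflict → ~evacuate)) is O(evacuate → ~declare_conflict), and O(evacuate) is already established, so O(~declare_conflict).
Premise 2, O(~redact_protocol → declare_conflict), contraposes to O(~declare_conflict → redact_protocol); with O(~declare_conflict) we get O(redact_protocol).
Premise 4, O(dim_lights → ~redact_protocol), contraposes to O(redact_protocol → ~dim_lights); with O(redact_protocol) we get O(~dim_lights).
With premise 6, O(~dim_lights → forward_voucher), the K-axiom yields O(forward_voucher).
So O(forward_voucher) holds — forward_voucher is obligatory. None of the other listed options is made obligatory by any chain of premises.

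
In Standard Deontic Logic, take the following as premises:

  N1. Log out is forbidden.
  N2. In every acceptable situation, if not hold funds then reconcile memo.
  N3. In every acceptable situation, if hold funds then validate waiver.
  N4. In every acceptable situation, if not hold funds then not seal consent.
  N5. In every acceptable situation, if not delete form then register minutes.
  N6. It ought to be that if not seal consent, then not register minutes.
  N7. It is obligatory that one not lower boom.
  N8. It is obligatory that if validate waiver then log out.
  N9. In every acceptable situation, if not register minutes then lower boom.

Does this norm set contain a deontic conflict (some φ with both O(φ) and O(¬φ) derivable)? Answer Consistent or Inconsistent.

Inconsistent

Premise 7 gives O(¬lower_boom).
Premise 9, O(¬register_minutes → lower_boom), contraposes to O(¬lower_boom → register_minutes); with O(¬lower_boom) we get O(register_minutes).
Premise 6 is O(¬seal_consent → ¬register_minutes); contrapositively O(register_minutes → seal_consent). Since O(register_minutes) holds, K gives O(seal_consent).
Premise 4, O(¬hold_funds → ¬seal_consent), contraposes to O(seal_consent → hold_funds); with O(seal_consent) we get O(hold_funds).
Applying K to premise 3 (O(hold_funds → validate_waiver)) and O(hold_funds) yields O(validate_waiver).
Premise 8 is O(validate_waiver → log_out); since O(validate_waiver), deontic closure gives O(log_out).
However, F(log_out) at premise 1 amounts to O(¬log_out).
We now have both O(log_out) and O(¬log_out) — log_out is simultaneously obligatory and forbidden, violating the D-axiom.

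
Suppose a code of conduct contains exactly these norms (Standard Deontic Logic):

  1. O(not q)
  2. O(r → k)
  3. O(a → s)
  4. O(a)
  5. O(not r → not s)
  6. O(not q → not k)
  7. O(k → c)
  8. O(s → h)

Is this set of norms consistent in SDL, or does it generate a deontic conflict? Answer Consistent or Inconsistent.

Inconsistent

From premise 1 we have O(not q).
Applying K to premise 6 (O(not q → not k)) and O(not q) yields O(not k).
The contrapositive of premise 2 (O(r → k)) is O(not k → not r), and O(not k) is already established, so O(not r).
Premise 5 is O(not r → not s); since O(not r), deontic closure gives O(not s).
Premise 3, O(a → s), contraposes to O(not s → not a); with O(not s) we get O(not a).
However, premise 4 gives O(a).
We now have both O(not a) and O(a) — a is simultaneously obligatory and forbidden, violating the D-axiom.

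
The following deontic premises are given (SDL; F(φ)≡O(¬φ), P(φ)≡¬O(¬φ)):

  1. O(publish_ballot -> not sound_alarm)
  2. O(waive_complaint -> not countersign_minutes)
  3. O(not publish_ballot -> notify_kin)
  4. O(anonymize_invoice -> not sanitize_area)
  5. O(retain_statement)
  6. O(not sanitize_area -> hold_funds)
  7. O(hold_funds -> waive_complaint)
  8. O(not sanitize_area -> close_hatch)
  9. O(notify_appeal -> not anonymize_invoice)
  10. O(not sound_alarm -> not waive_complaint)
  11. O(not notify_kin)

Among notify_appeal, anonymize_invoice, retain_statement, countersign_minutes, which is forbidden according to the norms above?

Premise 11 states O(not notify_kin) outright.
The contrapositive of premise 3 (O(not publish_ballot -> notify_kin)) is O(not notify_kin -> publish_ballot), and O(not notify_kin) is already established, so O(publish_ballot).
Premise 1 is O(publish_ballot -> not sound_alarm); since O(publish_ballot), deontic closure gives O(not sound_alarm).
Premise 10 is O(not sound_alarm -> not waive_complaint); since O(not sound_alarm), deontic closure gives O(not waive_complaint).
Premise 7, O(hold_funds -> waive_complaint), contraposes to O(not waive_complaint -> not hold_funds); with O(not waive_complaint) we get O(not hold_funds).
Premise 6, O(not sanitize_area -> hold_funds), contraposes to O(not hold_funds -> sanitize_area); with O(not hold_funds) we get O(sanitize_area).
Premise 4, O(anonymize_invoice -> not sanitize_area), contraposes to O(sanitize_area -> not anonymize_invoice); with O(sanitize_area) we get O(not anonymize_invoice).
So O(not anonymize_invoice) holds, i.e. anonymize_invoice is forbidden. None of the other listed options is forbidden under the premises.

anonymize_invoice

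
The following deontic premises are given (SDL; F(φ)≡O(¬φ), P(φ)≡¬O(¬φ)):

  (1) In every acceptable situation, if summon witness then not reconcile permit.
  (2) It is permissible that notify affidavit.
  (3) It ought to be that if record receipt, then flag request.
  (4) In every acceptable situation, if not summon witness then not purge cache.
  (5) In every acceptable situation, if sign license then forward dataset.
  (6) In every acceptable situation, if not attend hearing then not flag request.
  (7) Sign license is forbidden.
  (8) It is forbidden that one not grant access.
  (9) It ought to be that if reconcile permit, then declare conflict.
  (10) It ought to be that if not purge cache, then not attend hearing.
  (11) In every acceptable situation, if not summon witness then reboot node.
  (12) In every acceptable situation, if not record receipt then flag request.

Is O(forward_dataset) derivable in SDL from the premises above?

No

Premise 5 is O(sign_license → forward_dataset), but O(sign_license) is not derivable from the premises, so it does not yield O(forward_dataset).
No other premise forces O(forward_dataset). An ideal world satisfying every premise can still have forward_dataset false, so O(forward_dataset) is not derivable.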